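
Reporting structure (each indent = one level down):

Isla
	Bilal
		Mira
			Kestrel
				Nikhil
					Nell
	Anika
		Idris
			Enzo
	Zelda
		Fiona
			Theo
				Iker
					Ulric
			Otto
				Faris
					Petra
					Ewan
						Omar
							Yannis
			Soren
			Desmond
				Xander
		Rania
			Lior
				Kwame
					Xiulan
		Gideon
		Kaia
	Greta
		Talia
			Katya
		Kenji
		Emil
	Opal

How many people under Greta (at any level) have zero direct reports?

3

The people in Greta's organization with no one reporting to them are Emil, Kenji, Katya. That is 3.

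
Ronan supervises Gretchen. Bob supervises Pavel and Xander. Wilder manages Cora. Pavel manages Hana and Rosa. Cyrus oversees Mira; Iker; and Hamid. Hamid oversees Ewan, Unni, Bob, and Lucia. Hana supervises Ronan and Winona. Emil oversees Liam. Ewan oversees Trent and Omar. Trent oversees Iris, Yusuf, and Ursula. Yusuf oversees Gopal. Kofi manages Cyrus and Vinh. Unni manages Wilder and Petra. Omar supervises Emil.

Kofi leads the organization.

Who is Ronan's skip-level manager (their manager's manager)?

Ronan reports to Hana, and Hana reports to Pavel. So Ronan's skip-level manager is Pavel.

Pavel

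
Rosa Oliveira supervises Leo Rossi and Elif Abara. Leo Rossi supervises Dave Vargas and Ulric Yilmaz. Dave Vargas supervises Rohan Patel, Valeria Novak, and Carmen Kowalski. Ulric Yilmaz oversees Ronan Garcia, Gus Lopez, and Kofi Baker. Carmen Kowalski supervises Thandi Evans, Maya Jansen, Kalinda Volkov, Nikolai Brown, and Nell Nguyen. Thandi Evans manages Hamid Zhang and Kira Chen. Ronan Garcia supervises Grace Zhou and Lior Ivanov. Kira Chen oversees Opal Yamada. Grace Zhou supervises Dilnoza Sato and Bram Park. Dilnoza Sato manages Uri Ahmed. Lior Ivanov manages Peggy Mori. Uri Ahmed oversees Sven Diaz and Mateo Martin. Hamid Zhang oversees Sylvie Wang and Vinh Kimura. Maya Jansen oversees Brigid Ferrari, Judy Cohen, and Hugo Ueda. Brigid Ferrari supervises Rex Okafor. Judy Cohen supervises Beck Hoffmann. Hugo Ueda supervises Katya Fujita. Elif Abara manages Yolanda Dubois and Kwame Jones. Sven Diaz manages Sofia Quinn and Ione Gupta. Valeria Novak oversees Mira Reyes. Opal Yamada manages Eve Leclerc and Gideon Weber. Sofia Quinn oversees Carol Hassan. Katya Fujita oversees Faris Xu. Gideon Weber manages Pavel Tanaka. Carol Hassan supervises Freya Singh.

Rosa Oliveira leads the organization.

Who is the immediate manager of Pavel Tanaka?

Pavel Tanaka reports directly to Gideon Weber.

Gideon Weber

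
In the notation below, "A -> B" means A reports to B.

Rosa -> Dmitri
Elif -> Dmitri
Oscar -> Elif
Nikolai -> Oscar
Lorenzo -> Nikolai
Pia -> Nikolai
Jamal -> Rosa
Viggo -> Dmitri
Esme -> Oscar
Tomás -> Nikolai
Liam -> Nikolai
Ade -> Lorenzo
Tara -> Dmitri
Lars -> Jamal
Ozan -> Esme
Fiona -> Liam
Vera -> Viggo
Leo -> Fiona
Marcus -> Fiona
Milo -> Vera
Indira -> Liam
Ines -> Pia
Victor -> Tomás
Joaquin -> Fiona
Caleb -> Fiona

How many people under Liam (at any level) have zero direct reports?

5

The people in Liam's organization with no one reporting to them are Indira, Caleb, Joaquin, Marcus, Leo. That is 5.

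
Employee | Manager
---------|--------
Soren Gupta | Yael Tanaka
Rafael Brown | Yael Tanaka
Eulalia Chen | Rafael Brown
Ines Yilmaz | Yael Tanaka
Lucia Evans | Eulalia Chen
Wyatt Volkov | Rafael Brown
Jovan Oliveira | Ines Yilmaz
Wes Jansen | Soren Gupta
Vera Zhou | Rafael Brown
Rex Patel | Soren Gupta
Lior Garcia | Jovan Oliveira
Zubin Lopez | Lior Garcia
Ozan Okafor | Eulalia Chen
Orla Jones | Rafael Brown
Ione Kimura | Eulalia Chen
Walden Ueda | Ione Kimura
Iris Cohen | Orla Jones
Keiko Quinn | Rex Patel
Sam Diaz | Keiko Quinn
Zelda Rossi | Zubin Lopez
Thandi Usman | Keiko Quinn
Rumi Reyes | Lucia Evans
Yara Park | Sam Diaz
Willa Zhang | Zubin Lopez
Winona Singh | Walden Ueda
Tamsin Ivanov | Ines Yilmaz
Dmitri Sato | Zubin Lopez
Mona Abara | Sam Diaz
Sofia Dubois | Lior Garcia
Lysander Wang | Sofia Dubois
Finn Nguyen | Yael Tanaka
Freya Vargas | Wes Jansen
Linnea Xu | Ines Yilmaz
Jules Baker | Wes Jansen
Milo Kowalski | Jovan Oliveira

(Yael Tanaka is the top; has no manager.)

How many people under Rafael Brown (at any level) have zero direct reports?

The people in Rafael Brown's organization with no one reporting to them are Iris Cohen, Vera Zhou, Wyatt Volkov, Winona Singh, Ozan Okafor, Rumi Reyes. That is 6.

6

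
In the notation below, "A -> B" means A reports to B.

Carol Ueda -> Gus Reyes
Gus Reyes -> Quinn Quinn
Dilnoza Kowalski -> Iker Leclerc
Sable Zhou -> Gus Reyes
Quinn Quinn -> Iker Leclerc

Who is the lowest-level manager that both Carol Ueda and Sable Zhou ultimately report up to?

Carol Ueda's chain of managers is Gus Reyes, Quinn Quinn, Iker Leclerc. Sable Zhou's chain of managers is Gus Reyes, Quinn Quinn, Iker Leclerc. The first manager that appears in both chains is Gus Reyes.

Gus Reyes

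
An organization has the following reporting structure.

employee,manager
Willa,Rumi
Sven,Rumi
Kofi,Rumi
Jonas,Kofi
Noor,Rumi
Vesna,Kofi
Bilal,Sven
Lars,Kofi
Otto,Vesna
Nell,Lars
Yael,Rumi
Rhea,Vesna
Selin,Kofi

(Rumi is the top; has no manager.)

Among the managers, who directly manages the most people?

Rumi

Direct-report counts: Rumi has 5; Kofi has 4; Lars has 1; Vesna has 2; Sven has 1. The largest is 5, held by Rumi.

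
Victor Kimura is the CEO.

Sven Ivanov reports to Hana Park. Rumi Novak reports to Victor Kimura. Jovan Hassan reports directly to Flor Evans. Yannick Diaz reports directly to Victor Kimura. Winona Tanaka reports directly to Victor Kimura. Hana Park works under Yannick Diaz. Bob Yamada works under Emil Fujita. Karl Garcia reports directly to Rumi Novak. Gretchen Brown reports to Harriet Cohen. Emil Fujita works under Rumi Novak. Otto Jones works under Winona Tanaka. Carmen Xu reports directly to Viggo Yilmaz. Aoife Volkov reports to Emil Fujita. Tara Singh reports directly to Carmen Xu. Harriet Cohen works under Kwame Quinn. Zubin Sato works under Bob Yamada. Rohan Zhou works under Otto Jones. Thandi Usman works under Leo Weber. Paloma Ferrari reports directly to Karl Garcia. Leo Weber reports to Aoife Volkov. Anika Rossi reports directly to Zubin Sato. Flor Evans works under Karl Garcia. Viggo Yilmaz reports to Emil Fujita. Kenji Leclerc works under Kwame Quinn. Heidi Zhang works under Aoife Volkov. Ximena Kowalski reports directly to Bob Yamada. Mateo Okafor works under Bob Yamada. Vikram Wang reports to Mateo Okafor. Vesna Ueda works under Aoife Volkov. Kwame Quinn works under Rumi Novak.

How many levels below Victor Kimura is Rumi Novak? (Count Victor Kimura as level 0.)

Chain from Rumi Novak up to Victor Kimura: Rumi Novak → Victor Kimura. That is 1 step up, so Rumi Novak is 1 level below Victor Kimura.

1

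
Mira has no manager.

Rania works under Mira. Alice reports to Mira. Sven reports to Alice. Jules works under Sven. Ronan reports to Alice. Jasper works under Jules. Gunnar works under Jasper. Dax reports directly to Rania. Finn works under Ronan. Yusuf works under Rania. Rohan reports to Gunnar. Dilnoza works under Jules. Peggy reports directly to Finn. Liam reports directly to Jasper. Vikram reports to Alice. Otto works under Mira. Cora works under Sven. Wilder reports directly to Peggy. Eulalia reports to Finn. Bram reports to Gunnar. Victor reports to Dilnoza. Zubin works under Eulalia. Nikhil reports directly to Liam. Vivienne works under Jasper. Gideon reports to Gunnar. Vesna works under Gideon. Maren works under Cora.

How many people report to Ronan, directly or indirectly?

Ronan directly manages Finn. Under Finn: Eulalia, Zubin, Peggy, Wilder (4). That's 5 in total.

5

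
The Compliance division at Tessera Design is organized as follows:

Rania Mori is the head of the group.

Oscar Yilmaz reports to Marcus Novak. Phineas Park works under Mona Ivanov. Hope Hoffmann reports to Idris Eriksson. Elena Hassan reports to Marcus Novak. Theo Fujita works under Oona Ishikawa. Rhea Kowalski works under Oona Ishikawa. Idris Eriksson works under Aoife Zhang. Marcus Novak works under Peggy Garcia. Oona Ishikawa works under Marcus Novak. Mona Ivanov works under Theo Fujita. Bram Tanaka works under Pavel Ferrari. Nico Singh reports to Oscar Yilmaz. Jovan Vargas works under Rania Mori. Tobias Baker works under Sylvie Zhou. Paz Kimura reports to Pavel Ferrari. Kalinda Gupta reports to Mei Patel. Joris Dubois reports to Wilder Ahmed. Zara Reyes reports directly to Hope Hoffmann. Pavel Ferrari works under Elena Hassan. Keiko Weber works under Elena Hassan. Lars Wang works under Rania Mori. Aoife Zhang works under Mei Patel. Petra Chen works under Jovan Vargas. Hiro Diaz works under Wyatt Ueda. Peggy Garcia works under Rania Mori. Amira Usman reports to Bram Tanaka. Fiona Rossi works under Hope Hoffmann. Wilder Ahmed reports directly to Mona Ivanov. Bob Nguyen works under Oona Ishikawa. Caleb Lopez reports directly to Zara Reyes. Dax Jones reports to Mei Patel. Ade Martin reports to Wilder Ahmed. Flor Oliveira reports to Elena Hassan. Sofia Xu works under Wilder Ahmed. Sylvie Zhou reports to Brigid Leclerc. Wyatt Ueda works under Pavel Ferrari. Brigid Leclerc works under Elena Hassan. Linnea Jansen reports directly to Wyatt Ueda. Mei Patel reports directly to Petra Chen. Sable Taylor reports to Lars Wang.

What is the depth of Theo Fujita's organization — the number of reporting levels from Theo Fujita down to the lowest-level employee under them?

The longest chain under Theo Fujita runs Theo Fujita → Mona Ivanov → Wilder Ahmed → Ade Martin, which is 3 levels below Theo Fujita.

3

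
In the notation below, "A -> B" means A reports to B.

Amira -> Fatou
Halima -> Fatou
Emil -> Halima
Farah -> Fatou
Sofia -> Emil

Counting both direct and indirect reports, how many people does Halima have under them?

Halima directly manages Emil. Under Emil: Sofia (1). That's 2 in total.

2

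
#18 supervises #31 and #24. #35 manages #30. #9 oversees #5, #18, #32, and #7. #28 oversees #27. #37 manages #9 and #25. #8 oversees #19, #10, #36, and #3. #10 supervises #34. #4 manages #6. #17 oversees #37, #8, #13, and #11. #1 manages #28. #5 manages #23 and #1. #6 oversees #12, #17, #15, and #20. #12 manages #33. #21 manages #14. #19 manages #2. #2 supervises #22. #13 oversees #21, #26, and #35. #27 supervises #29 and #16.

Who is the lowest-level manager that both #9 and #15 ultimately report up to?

#6

#9's chain of managers is #37, #17, #6, #4. #15's chain of managers is #6, #4. The first manager that appears in both chains is #6.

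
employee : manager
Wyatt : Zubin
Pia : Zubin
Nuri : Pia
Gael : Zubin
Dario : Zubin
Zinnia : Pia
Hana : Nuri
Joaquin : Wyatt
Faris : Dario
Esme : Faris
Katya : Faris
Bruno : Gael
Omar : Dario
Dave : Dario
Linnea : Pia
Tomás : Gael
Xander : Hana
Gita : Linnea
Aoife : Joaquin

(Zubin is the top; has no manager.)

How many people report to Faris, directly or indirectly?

Faris directly manages Esme, Katya. Esme has no reports. Katya has no reports. So Faris's organization is 2 direct reports plus everyone under them: 1 + 1 = 2.

2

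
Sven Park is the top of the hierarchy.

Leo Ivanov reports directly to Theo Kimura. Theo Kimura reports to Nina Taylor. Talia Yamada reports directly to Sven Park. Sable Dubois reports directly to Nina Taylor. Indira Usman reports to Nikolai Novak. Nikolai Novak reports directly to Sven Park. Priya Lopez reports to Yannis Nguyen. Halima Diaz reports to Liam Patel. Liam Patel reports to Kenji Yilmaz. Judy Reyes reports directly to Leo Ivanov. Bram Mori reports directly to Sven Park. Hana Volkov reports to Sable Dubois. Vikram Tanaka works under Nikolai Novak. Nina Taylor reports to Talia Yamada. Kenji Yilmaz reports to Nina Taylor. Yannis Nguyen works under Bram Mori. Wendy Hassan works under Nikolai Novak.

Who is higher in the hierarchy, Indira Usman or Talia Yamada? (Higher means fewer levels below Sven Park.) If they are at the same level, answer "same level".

Talia Yamada

Indira Usman is 2 levels below Sven Park; Talia Yamada is 1. Talia Yamada is higher.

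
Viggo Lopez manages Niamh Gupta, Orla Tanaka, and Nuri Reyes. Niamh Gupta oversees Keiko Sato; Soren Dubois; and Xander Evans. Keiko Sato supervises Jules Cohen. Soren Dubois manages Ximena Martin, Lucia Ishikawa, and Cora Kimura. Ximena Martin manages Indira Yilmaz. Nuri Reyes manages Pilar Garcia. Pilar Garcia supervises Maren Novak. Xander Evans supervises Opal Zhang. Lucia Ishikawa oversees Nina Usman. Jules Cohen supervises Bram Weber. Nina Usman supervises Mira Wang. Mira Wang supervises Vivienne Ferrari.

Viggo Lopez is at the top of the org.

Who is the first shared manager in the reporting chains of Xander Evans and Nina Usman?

Niamh Gupta

Xander Evans's chain of managers is Niamh Gupta, Viggo Lopez. Nina Usman's chain of managers is Lucia Ishikawa, Soren Dubois, Niamh Gupta, Viggo Lopez. The first manager that appears in both chains is Niamh Gupta.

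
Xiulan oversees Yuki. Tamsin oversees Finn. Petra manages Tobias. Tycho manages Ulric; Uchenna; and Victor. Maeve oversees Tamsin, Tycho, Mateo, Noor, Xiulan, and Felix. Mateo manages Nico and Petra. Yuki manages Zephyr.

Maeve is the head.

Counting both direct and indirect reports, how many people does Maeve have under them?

15

Maeve directly manages Tamsin, Tycho, Mateo, Noor, Xiulan, Felix. Under Tamsin: Finn (1). Under Tycho: Victor, Uchenna, Ulric (3). Under Mateo: Petra, Tobias, Nico (3). Noor has no reports. Under Xiulan: Yuki, Zephyr (2). Felix has no reports. So Maeve's organization is 6 direct reports plus everyone under them: 2 + 4 + 4 + 1 + 3 + 1 = 15.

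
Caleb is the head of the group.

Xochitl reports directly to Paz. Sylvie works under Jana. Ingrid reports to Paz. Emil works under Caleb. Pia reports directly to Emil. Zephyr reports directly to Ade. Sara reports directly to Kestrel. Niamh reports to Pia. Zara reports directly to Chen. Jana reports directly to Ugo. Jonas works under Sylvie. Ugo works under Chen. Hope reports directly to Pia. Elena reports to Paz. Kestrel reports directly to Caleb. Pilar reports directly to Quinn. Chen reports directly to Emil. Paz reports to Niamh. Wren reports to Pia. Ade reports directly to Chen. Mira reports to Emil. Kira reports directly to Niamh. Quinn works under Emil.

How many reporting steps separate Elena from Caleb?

5

Chain from Elena up to Caleb: Elena → Paz → Niamh → Pia → Emil → Caleb. That is 5 steps up, so Elena is 5 levels below Caleb.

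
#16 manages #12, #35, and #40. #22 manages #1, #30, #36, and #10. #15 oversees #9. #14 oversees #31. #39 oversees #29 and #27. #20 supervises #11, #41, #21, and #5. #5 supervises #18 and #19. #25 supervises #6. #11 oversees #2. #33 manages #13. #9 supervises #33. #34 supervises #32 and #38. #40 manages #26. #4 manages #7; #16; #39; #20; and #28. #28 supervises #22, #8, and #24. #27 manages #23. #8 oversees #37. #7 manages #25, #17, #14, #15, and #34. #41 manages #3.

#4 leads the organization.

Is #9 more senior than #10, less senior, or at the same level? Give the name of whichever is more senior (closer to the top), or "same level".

same level

Both #9 and #10 are 3 levels below #4.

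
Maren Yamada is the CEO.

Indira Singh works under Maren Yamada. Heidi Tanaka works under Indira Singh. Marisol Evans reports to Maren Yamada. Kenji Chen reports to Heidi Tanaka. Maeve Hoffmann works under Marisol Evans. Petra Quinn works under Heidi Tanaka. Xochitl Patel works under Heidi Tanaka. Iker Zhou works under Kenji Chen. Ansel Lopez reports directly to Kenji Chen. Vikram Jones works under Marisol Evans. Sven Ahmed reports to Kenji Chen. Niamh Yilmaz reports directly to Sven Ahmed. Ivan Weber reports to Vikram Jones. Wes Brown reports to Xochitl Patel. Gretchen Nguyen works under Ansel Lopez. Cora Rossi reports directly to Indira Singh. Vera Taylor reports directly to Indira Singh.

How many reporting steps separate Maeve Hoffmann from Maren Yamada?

2

Chain from Maeve Hoffmann up to Maren Yamada: Maeve Hoffmann → Marisol Evans → Maren Yamada. That is 2 steps up, so Maeve Hoffmann is 2 levels below Maren Yamada.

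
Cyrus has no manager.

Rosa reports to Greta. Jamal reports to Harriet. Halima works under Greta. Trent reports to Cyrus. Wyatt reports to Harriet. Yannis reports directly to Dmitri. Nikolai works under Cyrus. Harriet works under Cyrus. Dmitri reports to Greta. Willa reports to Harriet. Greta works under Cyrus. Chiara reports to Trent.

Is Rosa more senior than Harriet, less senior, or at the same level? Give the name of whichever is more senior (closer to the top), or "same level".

Rosa is 2 levels below Cyrus; Harriet is 1. Harriet is higher.

Harriet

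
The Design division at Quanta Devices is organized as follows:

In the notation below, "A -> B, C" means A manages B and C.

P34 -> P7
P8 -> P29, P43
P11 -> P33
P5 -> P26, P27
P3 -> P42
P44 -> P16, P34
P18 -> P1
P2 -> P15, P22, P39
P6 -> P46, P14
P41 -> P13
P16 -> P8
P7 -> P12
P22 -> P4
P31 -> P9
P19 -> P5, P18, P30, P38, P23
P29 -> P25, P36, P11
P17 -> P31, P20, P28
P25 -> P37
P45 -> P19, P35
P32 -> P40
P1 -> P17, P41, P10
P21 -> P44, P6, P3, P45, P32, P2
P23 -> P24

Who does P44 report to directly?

P44 reports directly to P21.

P21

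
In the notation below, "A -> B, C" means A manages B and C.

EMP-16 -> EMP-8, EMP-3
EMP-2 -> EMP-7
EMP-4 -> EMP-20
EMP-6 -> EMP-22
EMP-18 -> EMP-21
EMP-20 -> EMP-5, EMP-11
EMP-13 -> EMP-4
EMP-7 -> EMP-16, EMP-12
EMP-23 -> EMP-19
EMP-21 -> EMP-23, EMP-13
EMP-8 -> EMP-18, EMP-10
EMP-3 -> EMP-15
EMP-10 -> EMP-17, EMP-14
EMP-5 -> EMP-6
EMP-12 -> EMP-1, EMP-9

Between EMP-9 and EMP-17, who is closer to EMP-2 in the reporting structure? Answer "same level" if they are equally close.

EMP-9

EMP-9 is 3 levels below EMP-2; EMP-17 is 5. EMP-9 is higher.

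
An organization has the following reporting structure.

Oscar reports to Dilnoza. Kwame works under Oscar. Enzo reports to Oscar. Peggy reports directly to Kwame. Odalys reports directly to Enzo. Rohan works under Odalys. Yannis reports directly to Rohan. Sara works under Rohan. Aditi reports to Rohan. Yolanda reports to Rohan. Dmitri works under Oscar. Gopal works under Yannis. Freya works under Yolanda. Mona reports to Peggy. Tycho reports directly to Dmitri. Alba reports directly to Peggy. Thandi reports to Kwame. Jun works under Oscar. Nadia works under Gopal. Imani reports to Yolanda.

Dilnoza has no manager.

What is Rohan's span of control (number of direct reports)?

Rohan directly manages Yannis, Sara, Aditi, Yolanda. That is 4 direct reports.

4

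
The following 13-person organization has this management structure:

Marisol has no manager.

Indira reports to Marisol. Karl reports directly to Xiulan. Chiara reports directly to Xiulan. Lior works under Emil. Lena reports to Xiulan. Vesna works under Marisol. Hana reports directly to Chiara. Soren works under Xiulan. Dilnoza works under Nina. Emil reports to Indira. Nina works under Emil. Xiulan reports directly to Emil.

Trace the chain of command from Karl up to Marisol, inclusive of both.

Karl -> Xiulan -> Emil -> Indira -> Marisol

Karl reports to Xiulan. Xiulan reports to Emil. Emil reports to Indira. Indira reports to Marisol. Marisol is at the top.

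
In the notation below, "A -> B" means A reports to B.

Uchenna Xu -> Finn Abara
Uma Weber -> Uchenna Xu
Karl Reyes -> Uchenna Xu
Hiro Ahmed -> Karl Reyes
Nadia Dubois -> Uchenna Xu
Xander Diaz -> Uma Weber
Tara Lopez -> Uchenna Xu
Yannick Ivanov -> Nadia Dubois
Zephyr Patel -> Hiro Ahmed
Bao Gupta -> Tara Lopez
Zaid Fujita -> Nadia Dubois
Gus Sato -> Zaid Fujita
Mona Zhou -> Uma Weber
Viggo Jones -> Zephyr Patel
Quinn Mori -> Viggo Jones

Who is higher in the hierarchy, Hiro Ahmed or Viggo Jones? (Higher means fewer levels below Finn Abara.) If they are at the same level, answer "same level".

Hiro Ahmed

Hiro Ahmed is 3 levels below Finn Abara; Viggo Jones is 5. Hiro Ahmed is higher.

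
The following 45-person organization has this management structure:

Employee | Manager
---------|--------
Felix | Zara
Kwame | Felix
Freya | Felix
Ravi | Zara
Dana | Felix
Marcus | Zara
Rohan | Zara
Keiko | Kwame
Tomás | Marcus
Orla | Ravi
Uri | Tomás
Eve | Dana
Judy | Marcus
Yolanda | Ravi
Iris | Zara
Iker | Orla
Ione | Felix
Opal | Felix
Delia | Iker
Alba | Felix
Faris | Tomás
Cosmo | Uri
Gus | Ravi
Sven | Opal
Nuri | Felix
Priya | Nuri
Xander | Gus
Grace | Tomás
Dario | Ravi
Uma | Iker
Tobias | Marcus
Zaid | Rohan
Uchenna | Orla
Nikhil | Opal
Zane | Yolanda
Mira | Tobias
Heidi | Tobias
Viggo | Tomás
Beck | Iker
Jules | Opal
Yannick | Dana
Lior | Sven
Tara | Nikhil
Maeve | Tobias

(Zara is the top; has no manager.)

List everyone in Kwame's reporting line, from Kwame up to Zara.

Kwame reports to Felix. Felix reports to Zara. Zara is at the top.

Kwame -> Felix -> Zara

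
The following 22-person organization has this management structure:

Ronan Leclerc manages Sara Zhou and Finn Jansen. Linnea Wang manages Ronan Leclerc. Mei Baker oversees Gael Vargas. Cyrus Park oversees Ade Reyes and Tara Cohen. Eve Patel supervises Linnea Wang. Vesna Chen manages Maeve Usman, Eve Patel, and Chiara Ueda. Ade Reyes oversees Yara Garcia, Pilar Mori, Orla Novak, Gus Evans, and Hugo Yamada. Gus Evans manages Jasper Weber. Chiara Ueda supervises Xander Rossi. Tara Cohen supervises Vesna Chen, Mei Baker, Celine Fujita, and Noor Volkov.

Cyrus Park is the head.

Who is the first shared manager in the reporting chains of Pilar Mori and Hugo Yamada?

Pilar Mori's chain of managers is Ade Reyes, Cyrus Park. Hugo Yamada's chain of managers is Ade Reyes, Cyrus Park. The first manager that appears in both chains is Ade Reyes.

Ade Reyes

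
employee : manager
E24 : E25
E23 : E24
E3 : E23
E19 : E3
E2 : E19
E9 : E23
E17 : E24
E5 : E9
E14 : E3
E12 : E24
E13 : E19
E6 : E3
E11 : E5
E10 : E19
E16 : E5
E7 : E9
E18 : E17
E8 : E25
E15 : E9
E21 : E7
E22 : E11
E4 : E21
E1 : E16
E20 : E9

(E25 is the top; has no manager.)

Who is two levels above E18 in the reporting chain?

E18 reports to E17, and E17 reports to E24. So E18's skip-level manager is E24.

E24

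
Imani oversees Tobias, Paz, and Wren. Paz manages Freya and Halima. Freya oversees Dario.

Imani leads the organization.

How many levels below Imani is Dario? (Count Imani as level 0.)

Chain from Dario up to Imani: Dario → Freya → Paz → Imani. That is 3 steps up, so Dario is 3 levels below Imani.

3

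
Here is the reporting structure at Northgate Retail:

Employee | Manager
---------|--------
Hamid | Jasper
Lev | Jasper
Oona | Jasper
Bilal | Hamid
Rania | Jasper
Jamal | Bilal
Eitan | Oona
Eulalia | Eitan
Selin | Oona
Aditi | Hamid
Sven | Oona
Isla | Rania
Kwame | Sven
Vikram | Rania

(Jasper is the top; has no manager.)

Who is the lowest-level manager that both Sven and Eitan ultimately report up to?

Sven's chain of managers is Oona, Jasper. Eitan's chain of managers is Oona, Jasper. The first manager that appears in both chains is Oona.

Oona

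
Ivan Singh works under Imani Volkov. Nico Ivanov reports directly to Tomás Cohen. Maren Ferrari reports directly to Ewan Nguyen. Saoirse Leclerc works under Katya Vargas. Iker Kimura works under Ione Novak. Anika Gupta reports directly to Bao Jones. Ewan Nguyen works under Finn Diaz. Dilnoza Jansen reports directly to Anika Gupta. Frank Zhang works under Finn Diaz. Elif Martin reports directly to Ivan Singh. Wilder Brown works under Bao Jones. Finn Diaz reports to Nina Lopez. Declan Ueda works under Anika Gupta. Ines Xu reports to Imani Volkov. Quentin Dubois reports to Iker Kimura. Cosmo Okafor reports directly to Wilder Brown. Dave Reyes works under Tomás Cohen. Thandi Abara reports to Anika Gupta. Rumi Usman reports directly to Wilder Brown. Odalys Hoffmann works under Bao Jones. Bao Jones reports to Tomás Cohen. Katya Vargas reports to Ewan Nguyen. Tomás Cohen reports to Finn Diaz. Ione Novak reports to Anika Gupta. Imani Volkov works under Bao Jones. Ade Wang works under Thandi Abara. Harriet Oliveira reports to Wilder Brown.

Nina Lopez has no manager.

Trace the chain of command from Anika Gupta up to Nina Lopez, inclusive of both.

Anika Gupta -> Bao Jones -> Tomás Cohen -> Finn Diaz -> Nina Lopez

Anika Gupta reports to Bao Jones. Bao Jones reports to Tomás Cohen. Tomás Cohen reports to Finn Diaz. Finn Diaz reports to Nina Lopez. Nina Lopez is at the top.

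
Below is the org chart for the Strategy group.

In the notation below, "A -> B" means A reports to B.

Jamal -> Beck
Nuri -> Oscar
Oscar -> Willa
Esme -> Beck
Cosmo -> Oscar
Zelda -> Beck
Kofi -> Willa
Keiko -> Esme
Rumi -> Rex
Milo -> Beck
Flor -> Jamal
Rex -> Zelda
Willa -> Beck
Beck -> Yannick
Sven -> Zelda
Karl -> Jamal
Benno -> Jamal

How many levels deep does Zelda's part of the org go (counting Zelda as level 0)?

2

The longest chain under Zelda runs Zelda → Rex → Rumi, which is 2 levels below Zelda.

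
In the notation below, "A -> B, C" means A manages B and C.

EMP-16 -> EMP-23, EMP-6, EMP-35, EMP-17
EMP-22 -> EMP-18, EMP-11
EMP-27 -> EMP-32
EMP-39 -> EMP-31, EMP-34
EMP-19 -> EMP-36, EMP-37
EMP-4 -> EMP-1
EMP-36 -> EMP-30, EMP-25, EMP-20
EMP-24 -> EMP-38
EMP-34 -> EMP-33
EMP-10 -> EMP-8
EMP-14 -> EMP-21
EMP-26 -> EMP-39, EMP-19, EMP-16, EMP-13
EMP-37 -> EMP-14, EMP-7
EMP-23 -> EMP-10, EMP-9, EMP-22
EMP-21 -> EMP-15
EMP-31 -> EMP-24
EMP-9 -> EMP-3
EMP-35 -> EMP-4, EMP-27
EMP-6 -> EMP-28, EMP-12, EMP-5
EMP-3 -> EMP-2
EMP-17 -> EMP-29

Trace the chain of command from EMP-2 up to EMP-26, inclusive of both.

EMP-2 reports to EMP-3. EMP-3 reports to EMP-9. EMP-9 reports to EMP-23. EMP-23 reports to EMP-16. EMP-16 reports to EMP-26. EMP-26 is at the top.

EMP-2 -> EMP-3 -> EMP-9 -> EMP-23 -> EMP-16 -> EMP-26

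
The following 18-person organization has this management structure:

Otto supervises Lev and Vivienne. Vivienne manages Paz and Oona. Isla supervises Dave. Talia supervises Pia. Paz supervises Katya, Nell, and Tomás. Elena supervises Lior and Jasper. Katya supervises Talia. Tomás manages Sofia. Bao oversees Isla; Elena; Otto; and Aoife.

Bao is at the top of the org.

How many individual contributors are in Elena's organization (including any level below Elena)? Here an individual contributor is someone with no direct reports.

2

The people in Elena's organization with no one reporting to them are Lior, Jasper. That is 2.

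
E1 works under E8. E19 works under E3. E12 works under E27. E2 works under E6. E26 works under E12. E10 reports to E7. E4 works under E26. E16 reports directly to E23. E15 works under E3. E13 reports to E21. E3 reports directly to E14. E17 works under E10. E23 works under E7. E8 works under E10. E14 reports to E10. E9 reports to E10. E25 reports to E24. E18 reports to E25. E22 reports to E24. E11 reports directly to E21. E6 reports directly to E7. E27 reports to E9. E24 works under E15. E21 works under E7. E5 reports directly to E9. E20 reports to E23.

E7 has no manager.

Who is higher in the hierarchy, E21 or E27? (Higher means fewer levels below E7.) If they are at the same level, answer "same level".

E21

E21 is 1 level below E7; E27 is 3. E21 is higher.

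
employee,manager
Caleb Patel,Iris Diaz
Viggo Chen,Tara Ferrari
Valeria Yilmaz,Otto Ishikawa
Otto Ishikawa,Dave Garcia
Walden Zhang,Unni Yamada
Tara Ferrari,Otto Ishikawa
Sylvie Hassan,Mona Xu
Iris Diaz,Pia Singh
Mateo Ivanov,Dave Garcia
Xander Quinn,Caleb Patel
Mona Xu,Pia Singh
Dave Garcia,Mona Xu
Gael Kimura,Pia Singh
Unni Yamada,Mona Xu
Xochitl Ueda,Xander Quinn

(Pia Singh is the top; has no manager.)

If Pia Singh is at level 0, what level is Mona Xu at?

Chain from Mona Xu up to Pia Singh: Mona Xu → Pia Singh. That is 1 step up, so Mona Xu is 1 level below Pia Singh.

1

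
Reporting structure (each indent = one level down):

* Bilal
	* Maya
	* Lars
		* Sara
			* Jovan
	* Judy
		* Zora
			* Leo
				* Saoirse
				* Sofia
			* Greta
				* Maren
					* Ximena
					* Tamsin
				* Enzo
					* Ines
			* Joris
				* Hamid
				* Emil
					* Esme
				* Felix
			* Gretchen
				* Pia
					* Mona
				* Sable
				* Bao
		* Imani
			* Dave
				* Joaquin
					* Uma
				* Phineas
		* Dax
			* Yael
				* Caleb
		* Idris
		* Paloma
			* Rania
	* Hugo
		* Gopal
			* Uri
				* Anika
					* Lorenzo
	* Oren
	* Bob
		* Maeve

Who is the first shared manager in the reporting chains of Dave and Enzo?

Judy

Dave's chain of managers is Imani, Judy, Bilal. Enzo's chain of managers is Greta, Zora, Judy, Bilal. The first manager that appears in both chains is Judy.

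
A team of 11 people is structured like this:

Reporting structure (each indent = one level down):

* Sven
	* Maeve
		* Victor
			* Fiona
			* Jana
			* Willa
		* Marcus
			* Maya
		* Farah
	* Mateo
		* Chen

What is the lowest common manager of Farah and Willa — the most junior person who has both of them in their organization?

Farah's chain of managers is Maeve, Sven. Willa's chain of managers is Victor, Maeve, Sven. The first manager that appears in both chains is Maeve.

Maeve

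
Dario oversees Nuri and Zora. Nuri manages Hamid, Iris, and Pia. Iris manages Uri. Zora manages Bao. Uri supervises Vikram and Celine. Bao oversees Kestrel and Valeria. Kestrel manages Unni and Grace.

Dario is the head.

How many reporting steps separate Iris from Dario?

Chain from Iris up to Dario: Iris → Nuri → Dario. That is 2 steps up, so Iris is 2 levels below Dario.

2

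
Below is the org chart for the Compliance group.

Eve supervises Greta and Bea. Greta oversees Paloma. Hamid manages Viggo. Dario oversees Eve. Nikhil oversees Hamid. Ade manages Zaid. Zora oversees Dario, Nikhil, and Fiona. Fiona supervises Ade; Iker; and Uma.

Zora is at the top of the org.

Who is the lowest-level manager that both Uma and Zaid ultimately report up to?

Uma's chain of managers is Fiona, Zora. Zaid's chain of managers is Ade, Fiona, Zora. The first manager that appears in both chains is Fiona.

Fiona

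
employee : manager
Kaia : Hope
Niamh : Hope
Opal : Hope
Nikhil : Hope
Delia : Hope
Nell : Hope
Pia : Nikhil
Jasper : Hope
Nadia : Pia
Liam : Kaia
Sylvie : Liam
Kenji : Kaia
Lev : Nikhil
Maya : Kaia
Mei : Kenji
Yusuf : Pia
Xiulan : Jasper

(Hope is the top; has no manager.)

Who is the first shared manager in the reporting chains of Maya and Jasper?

Hope

Maya's chain of managers is Kaia, Hope. Jasper's chain of managers is Hope. The first manager that appears in both chains is Hope.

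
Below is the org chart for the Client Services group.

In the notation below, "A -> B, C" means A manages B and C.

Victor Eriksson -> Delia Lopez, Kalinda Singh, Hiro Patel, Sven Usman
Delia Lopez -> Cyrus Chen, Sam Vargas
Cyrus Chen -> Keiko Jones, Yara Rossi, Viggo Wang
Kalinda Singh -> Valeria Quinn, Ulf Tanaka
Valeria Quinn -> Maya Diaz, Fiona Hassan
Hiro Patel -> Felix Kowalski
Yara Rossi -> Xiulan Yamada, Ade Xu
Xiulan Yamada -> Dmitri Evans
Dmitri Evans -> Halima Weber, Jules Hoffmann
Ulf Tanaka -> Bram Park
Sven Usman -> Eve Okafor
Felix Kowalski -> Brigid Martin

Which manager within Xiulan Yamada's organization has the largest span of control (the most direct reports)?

Direct-report counts within Xiulan Yamada's organization: Xiulan Yamada has 1; Dmitri Evans has 2. The largest is 2, held by Dmitri Evans.

Dmitri Evans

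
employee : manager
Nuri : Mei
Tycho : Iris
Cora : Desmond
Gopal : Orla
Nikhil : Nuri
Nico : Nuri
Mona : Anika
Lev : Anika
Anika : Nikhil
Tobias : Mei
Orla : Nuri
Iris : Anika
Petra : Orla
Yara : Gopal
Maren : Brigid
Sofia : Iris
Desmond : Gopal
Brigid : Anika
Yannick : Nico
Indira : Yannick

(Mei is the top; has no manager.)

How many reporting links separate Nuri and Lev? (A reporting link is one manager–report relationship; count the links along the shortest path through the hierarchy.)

3

Lev is in Nuri's organization: the chain from Lev up to Nuri is Lev → Anika → Nikhil → Nuri, which is 3 links.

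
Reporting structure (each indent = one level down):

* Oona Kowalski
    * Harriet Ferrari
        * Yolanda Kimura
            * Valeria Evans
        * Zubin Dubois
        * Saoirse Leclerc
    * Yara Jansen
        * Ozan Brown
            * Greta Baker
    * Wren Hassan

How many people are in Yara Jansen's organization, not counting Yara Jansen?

2

Yara Jansen directly manages Ozan Brown. Under Ozan Brown: Greta Baker (1). That's 2 in total.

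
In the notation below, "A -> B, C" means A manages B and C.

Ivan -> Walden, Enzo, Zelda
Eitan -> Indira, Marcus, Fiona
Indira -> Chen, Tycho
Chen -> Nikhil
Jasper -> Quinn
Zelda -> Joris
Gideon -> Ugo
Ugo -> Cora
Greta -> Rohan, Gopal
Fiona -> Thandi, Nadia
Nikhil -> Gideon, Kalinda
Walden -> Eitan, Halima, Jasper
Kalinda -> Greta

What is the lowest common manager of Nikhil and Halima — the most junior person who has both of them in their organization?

Walden

Nikhil's chain of managers is Chen, Indira, Eitan, Walden, Ivan. Halima's chain of managers is Walden, Ivan. The first manager that appears in both chains is Walden.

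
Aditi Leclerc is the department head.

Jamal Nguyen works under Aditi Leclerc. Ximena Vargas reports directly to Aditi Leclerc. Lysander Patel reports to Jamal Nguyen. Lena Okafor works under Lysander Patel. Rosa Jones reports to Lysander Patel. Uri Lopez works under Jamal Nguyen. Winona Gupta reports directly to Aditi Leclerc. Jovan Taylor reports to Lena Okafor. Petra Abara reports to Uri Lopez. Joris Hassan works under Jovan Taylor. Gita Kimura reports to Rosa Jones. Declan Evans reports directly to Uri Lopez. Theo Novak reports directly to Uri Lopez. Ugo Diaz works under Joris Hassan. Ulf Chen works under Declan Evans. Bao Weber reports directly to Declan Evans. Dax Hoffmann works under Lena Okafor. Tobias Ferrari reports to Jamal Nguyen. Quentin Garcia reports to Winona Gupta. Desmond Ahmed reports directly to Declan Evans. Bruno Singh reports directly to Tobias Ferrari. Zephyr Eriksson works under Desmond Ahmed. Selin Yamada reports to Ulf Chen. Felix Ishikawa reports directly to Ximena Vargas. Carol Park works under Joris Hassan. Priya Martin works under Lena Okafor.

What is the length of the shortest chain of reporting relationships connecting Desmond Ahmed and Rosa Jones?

Desmond Ahmed is 3 levels below Jamal Nguyen, and Rosa Jones is 2 levels below Jamal Nguyen (their lowest common manager). The shortest path runs up from Desmond Ahmed to Jamal Nguyen and back down to Rosa Jones: 3 + 2 = 5 links.

5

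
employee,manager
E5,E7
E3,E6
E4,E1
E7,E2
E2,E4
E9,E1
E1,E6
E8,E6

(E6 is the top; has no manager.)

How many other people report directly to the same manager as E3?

E3 reports to E6. E6's other direct reports are E1, E8 — 2 peers.

2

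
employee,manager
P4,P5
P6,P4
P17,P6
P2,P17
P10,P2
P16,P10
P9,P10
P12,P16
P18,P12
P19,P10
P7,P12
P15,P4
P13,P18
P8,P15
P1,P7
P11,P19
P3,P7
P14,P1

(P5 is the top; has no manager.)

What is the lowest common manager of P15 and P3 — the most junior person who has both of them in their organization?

P15's chain of managers is P4, P5. P3's chain of managers is P7, P12, P16, P10, P2, P17, P6, P4, P5. The first manager that appears in both chains is P4.

P4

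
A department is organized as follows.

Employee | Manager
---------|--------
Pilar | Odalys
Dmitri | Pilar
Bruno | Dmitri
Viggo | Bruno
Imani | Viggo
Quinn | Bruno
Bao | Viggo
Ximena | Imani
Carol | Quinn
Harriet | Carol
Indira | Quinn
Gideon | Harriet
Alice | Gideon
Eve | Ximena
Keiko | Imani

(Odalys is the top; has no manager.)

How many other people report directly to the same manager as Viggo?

Viggo reports to Bruno. Bruno's other direct reports are Quinn — 1 peer.

1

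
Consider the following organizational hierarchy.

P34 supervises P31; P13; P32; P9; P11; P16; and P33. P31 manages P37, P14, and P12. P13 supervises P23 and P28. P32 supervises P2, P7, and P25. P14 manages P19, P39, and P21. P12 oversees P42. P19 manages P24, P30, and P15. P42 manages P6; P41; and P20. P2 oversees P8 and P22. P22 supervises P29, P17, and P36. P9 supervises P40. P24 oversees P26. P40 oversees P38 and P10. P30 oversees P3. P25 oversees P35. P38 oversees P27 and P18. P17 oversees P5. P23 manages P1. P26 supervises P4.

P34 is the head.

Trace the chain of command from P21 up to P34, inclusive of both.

P21 -> P14 -> P31 -> P34

P21 reports to P14. P14 reports to P31. P31 reports to P34. P34 is at the top.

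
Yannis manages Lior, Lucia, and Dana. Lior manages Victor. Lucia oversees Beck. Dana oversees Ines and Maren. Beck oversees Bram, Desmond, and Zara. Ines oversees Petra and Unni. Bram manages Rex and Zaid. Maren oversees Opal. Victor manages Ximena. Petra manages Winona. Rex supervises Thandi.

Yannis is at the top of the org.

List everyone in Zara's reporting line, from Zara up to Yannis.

Zara reports to Beck. Beck reports to Lucia. Lucia reports to Yannis. Yannis is at the top.

Zara -> Beck -> Lucia -> Yannis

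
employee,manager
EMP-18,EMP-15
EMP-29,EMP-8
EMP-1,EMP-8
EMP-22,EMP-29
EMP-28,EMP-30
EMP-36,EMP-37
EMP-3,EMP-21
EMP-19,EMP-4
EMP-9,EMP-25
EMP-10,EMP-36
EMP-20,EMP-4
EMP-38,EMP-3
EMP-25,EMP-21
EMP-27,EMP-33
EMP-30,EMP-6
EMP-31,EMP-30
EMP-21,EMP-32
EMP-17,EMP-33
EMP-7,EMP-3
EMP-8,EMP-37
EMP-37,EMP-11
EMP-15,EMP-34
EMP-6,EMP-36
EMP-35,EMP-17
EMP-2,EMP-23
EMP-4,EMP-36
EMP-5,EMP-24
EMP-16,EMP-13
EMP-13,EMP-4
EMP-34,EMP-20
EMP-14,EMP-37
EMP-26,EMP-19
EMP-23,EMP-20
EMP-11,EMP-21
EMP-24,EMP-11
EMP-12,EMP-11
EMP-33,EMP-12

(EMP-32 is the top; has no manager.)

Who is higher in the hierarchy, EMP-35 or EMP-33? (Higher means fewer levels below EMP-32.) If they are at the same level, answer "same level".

EMP-35 is 6 levels below EMP-32; EMP-33 is 4. EMP-33 is higher.

EMP-33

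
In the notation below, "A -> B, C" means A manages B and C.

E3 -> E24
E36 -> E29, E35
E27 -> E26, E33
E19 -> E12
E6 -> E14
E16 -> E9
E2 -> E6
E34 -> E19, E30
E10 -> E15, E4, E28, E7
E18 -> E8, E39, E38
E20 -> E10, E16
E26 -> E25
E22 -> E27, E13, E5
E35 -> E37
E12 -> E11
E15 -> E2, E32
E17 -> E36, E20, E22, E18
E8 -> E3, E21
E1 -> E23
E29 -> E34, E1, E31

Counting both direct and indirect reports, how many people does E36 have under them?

E36 directly manages E29, E35. Under E29: E31, E1, E23, E34, E30, E19, E12, E11 (8). Under E35: E37 (1). So E36's organization is 2 direct reports plus everyone under them: 9 + 2 = 11.

11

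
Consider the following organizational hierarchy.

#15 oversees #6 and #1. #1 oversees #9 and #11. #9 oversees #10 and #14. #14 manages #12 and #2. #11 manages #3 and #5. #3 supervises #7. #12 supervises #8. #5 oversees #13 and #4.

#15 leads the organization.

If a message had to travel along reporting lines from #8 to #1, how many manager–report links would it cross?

4

#8 is in #1's organization: the chain from #8 up to #1 is #8 → #12 → #14 → #9 → #1, which is 4 links.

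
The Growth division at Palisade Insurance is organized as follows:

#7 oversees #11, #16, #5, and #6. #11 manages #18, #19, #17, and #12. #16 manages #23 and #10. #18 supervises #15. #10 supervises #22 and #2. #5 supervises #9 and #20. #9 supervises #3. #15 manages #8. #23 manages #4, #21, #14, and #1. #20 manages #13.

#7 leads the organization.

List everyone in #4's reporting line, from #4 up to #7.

#4 -> #23 -> #16 -> #7

#4 reports to #23. #23 reports to #16. #16 reports to #7. #7 is at the top.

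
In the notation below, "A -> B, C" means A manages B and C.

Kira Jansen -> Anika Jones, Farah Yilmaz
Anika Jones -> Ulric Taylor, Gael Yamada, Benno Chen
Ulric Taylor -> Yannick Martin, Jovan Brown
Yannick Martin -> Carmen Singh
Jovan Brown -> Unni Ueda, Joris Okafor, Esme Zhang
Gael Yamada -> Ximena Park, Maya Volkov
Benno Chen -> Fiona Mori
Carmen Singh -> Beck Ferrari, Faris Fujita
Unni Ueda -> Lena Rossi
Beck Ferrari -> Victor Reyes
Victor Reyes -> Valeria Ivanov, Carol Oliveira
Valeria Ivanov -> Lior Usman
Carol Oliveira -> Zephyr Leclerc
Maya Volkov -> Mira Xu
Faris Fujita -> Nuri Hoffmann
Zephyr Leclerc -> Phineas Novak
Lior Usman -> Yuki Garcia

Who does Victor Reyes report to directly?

Beck Ferrari

Victor Reyes reports directly to Beck Ferrari.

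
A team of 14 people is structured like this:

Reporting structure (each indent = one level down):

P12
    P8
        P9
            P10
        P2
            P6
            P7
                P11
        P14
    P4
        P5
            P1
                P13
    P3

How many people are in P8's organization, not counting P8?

P8 directly manages P9, P2, P14. Under P9: P10 (1). Under P2: P7, P11, P6 (3). P14 has no reports. So P8's organization is 3 direct reports plus everyone under them: 2 + 4 + 1 = 7.

7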